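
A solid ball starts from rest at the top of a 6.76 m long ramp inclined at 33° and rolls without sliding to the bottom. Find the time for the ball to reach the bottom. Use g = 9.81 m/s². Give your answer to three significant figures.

t ≈ 1.88 s

Here I = (2/5)MR², so the shape factor k = I/(MR²) = 0.4.
Newton's second law down the slope: Mg sinθ − f = Ma. The torque equation fR = Iα (with α = a/R) gives f = kMa.
Hence a = g sinθ/(1+k) = 9.81×sin33°/1.4 = 3.816 m/s².
Starting from rest, L = ½at², so t = √(2L/a) = √(2×6.76/3.816) ≈ 1.88 s.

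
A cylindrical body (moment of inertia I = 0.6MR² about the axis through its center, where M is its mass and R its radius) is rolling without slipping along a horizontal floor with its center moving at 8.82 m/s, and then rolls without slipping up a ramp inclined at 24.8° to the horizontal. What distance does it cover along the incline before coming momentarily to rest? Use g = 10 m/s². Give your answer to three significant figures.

Here I = 0.6MR², so the shape factor k = I/(MR²) = 0.6.
Pure rolling means v = ωR; then KE = ½Mv² + ½I(v/R)² = ½(1+k)Mv² = (4/5)Mv².
Setting this equal to Mgh gives the vertical rise h = (1+k)v₀²/(2g) = 1.6×8.82²/(2×10) = 6.223 m.
The distance along the slope is d = h/sinθ = 6.223/sin24.8° ≈ 14.8 m.

d ≈ 14.8 m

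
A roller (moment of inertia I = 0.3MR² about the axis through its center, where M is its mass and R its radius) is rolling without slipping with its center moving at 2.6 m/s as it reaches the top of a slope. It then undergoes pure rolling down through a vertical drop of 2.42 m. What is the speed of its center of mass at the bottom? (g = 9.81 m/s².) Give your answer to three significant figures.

v ≈ 6.58 m/s

The moment of inertia is 0.3MR², giving k ≡ I/(MR²) = 0.3.
Rolling without slipping gives ω = v/R, so the total kinetic energy is ½Mv² + ½Iω² = ½(1+k)Mv² = (13/20)Mv².
Energy conservation: (13/20)Mv₀² + Mgh = (13/20)Mv², so v² = v₀² + 2gh/(1+k).
v = √(2.6² + 2×9.81×2.42/1.3) = √43.28 ≈ 6.58 m/s.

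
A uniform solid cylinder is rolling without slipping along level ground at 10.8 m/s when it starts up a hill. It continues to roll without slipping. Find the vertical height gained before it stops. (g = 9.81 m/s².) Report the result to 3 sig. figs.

With I = (1/2)MR², the ratio k = I/(MR²) is 0.5.
Pure rolling means v = ωR; then KE = ½Mv² + ½I(v/R)² = ½(1+k)Mv² = (3/4)Mv².
All of this converts to potential energy at the highest point: (3/4)Mv₀² = Mgh.
Thus h = (1+k)v₀²/(2g) = 1.5 × 10.8² / (2 × 9.81) ≈ 8.92 m.

h ≈ 8.92 m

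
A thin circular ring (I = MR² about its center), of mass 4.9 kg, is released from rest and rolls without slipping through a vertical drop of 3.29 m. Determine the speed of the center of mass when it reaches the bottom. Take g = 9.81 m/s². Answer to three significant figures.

v ≈ 5.68 m/s

Here I = MR², so the shape factor k = I/(MR²) = 1.
Rolling without slipping gives ω = v/R, so the total kinetic energy is ½Mv² + ½Iω² = ½(1+k)Mv² = Mv².
Energy conservation: Mgh = Mv², so v = √(2gh/(1+k)) = √(2 × 9.81 × 3.29 / 2) ≈ 5.68 m/s.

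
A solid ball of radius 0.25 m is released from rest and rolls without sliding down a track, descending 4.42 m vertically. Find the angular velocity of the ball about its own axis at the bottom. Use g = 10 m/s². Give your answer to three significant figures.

For this body I = (2/5)MR², i.e. k = I/(MR²) = 0.4.
Rolling without slipping gives ω = v/R, so the total kinetic energy is ½Mv² + ½Iω² = ½(1+k)Mv² = (7/10)Mv².
Energy conservation Mgh = ½(1+k)Mv² gives v = √(2gh/(1+k)) = √(2 × 10 × 4.42 / 1.4) = 7.946 m/s.
The angular speed follows from ω = v/R = 7.946/0.25 ≈ 31.8 rad/s.

ω ≈ 31.8 rad/s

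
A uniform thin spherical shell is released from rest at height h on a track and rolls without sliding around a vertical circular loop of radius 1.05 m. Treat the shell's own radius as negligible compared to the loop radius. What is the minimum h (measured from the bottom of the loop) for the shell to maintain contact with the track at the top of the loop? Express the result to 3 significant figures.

h_min ≈ 2.98 m

With I = (2/3)MR², the ratio k = I/(MR²) is 2/3.
At the top of the loop, the minimum-contact condition is Mg = Mv_top²/r, so v_top² = gr.
With ω = v/R, the kinetic energy at speed v is ½(1+k)Mv² = (5/6)Mv².
Energy conservation from release (height h) to the top (height 2r): Mgh = Mg(2r) + (5/6)M·gr.
Thus h_min = 2r + (1+k)r/2 = r(2 + 1.667/2) = 1.05 × 2.833 ≈ 2.98 m.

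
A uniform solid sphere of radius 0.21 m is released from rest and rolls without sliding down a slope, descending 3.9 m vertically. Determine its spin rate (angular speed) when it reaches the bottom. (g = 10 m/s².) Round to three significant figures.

The moment of inertia is (2/5)MR², giving k ≡ I/(MR²) = 0.4.
The rolling condition ω = v/R makes the rotational term ½I(v/R)² = ½kMv², so KE_total = ½(1+k)Mv² = (7/10)Mv².
Energy conservation Mgh = ½(1+k)Mv² gives v = √(2gh/(1+k)) = √(2 × 10 × 3.9 / 1.4) = 7.464 m/s.
Then ω = v/R = 7.464 / 0.21 ≈ 35.5 rad/s.

ω ≈ 35.5 rad/s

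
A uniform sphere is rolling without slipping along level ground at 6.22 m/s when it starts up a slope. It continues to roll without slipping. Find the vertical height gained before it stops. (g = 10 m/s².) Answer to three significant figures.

h ≈ 2.71 m

For this body I = (2/5)MR², i.e. k = I/(MR²) = 0.4.
Pure rolling means v = ωR; then KE = ½Mv² + ½I(v/R)² = ½(1+k)Mv² = (7/10)Mv².
All of this converts to potential energy at the highest point: (7/10)Mv₀² = Mgh.
Thus h = (1+k)v₀²/(2g) = 1.4 × 6.22² / (2 × 10) ≈ 2.71 m.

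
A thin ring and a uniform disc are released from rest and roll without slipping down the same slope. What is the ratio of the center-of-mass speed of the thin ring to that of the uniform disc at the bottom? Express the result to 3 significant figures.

v_ratio ≈ 0.866

Each satisfies Mgh = ½(1+k)Mv² with k = I/(MR²), so v ∝ 1/√(1+k).
For the thin ring k = 1; for the uniform disc k = 0.5.
v₁/v₂ = √((1+k₂)/(1+k₁)) = √(1.5/2) ≈ 0.866.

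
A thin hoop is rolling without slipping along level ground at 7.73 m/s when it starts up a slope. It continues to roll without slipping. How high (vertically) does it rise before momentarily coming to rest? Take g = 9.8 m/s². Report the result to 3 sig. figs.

h ≈ 6.10 m

For this body I = MR², i.e. k = I/(MR²) = 1.
Rolling without slipping gives ω = v/R, so the total kinetic energy is ½Mv² + ½Iω² = ½(1+k)Mv² = Mv².
All of this converts to potential energy at the highest point: Mv₀² = Mgh.
Thus h = (1+k)v₀²/(2g) = 2 × 7.73² / (2 × 9.8) ≈ 6.10 m.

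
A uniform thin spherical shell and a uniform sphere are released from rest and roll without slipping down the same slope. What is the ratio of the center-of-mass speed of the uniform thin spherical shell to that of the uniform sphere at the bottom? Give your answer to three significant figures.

Each satisfies Mgh = ½(1+k)Mv² with k = I/(MR²), so v ∝ 1/√(1+k).
For the uniform thin spherical shell k = 2/3; for the uniform sphere k = 0.4.
v₁/v₂ = √((1+k₂)/(1+k₁)) = √(1.4/1.667) ≈ 0.917.

v_ratio ≈ 0.917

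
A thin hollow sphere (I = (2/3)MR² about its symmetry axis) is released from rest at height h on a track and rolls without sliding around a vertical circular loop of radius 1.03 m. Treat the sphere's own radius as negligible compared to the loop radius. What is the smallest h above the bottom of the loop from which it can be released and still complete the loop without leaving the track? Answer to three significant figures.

h_min ≈ 2.92 m

Here I = (2/3)MR², so the shape factor k = I/(MR²) = 2/3.
At the top, contact is just lost when gravity alone supplies the centripetal force: Mg = Mv_top²/r, i.e. v_top² = gr.
With ω = v/R, the kinetic energy at speed v is ½(1+k)Mv² = (5/6)Mv².
Energy conservation from release (height h) to the top (height 2r): Mgh = Mg(2r) + (5/6)M·gr.
Thus h_min = 2r + (1+k)r/2 = r(2 + 1.667/2) = 1.03 × 2.833 ≈ 2.92 m.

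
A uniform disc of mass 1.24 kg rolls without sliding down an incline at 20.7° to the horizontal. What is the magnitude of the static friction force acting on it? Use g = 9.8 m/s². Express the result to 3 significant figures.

With I = (1/2)MR², the ratio k = I/(MR²) is 0.5.
Newton's second law down the slope: Mg sinθ − f = Ma. The torque equation fR = Iα (with α = a/R) gives f = kMa.
Combining, a = g sinθ/(1+k) and f = kMa = kMg sinθ/(1+k).
f = 0.5 × 1.24 × 9.8 × sin20.7° / 1.5 ≈ 1.43 N.

f ≈ 1.43 N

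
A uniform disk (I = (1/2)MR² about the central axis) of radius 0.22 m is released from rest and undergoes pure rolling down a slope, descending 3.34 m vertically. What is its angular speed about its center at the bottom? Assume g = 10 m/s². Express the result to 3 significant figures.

The moment of inertia is (1/2)MR², giving k ≡ I/(MR²) = 0.5.
Rolling without slipping gives ω = v/R, so the total kinetic energy is ½Mv² + ½Iω² = ½(1+k)Mv² = (3/4)Mv².
Energy conservation Mgh = ½(1+k)Mv² gives v = √(2gh/(1+k)) = √(2 × 10 × 3.34 / 1.5) = 6.673 m/s.
Then ω = v/R = 6.673 / 0.22 ≈ 30.3 rad/s.

ω ≈ 30.3 rad/s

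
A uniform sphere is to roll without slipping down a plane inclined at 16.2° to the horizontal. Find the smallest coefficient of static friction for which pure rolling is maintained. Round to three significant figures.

Here I = (2/5)MR², so the shape factor k = I/(MR²) = 0.4.
Along the incline Mg sinθ − f = Ma, and torque about the center fR = Iα = kMR²(a/R) gives f = kMa.
These give a = g sinθ/(1+k) and the required friction f = kMg sinθ/(1+k).
The normal force is N = Mg cosθ, so μ_min = f/N = k tanθ/(1+k).
μ_min = 0.4 × tan16.2° / 1.4 ≈ 0.0830.

μ_min ≈ 0.0830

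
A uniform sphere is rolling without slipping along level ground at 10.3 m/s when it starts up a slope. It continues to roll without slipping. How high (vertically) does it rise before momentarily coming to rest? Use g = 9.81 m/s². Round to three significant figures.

h ≈ 7.57 m

The moment of inertia is (2/5)MR², giving k ≡ I/(MR²) = 0.4.
The rolling condition ω = v/R makes the rotational term ½I(v/R)² = ½kMv², so KE_total = ½(1+k)Mv² = (7/10)Mv².
At the top the kinetic energy is zero, so (7/10)Mv₀² = Mgh.
Thus h = (1+k)v₀²/(2g) = 1.4 × 10.3² / (2 × 9.81) ≈ 7.57 m.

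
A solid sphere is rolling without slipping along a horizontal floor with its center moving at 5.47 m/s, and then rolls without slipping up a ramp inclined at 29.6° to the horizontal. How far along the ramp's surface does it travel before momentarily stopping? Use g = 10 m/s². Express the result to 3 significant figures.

With I = (2/5)MR², the ratio k = I/(MR²) is 0.4.
Since it rolls without slipping, ω = v/R and KE = ½Mv² + ½Iω² = ½(1+k)Mv² = (7/10)Mv².
Setting this equal to Mgh gives the vertical rise h = (1+k)v₀²/(2g) = 1.4×5.47²/(2×10) = 2.094 m.
The distance along the slope is d = h/sinθ = 2.094/sin29.6° ≈ 4.24 m.

d ≈ 4.24 m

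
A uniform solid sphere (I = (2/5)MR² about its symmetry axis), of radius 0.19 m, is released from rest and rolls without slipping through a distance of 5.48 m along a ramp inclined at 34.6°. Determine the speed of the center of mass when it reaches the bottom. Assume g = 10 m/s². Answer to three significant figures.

The moment of inertia is (2/5)MR², giving k ≡ I/(MR²) = 0.4.
Rolling without slipping gives ω = v/R, so the total kinetic energy is ½Mv² + ½Iω² = ½(1+k)Mv² = (7/10)Mv².
The vertical drop is h = L sinθ = 5.48 × sin34.6° = 3.112 m.
Energy conservation: Mgh = (7/10)Mv², so v = √(2gh/(1+k)) = √(2 × 10 × 3.112 / 1.4) ≈ 6.67 m/s.

v ≈ 6.67 m/s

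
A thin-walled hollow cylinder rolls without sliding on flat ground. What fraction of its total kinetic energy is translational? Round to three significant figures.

The moment of inertia is MR², giving k ≡ I/(MR²) = 1.
Since ω = v/R, the translational part is ½Mv² and the rotational part is ½I(v/R)² = ½kMv²; the total is ½(1+k)Mv².
The translational fraction is therefore 1/(1+k) = 1/2 ≈ 0.500.

fraction ≈ 0.500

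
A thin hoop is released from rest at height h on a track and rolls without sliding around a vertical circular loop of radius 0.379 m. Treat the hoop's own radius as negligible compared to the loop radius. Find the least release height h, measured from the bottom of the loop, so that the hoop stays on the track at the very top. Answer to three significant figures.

h_min ≈ 1.14 m

For this body I = MR², i.e. k = I/(MR²) = 1.
At the top of the loop, the minimum-contact condition is Mg = Mv_top²/r, so v_top² = gr.
With ω = v/R, the kinetic energy at speed v is ½(1+k)Mv² = Mv².
Energy conservation from release (height h) to the top (height 2r): Mgh = Mg(2r) + M·gr.
Thus h_min = 2r + (1+k)r/2 = r(2 + 2/2) = 0.379 × 3 ≈ 1.14 m.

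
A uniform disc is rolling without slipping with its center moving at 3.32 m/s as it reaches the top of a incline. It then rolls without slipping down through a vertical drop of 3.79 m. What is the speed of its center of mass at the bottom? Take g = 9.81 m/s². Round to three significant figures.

With I = (1/2)MR², the ratio k = I/(MR²) is 0.5.
The rolling condition ω = v/R makes the rotational term ½I(v/R)² = ½kMv², so KE_total = ½(1+k)Mv² = (3/4)Mv².
Energy conservation: (3/4)Mv₀² + Mgh = (3/4)Mv², so v² = v₀² + 2gh/(1+k).
v = √(3.32² + 2×9.81×3.79/1.5) = √60.6 ≈ 7.78 m/s.

v ≈ 7.78 m/s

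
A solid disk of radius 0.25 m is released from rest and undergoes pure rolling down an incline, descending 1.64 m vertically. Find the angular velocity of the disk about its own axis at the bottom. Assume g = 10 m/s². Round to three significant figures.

ω ≈ 18.7 rad/s

For this body I = (1/2)MR², i.e. k = I/(MR²) = 0.5.
The rolling condition ω = v/R makes the rotational term ½I(v/R)² = ½kMv², so KE_total = ½(1+k)Mv² = (3/4)Mv².
Energy conservation Mgh = ½(1+k)Mv² gives v = √(2gh/(1+k)) = √(2 × 10 × 1.64 / 1.5) = 4.676 m/s.
Then ω = v/R = 4.676 / 0.25 ≈ 18.7 rad/s.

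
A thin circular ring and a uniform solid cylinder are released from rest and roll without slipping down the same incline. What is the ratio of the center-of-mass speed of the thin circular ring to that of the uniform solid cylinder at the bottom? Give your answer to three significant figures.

v_ratio ≈ 0.866

Each satisfies Mgh = ½(1+k)Mv² with k = I/(MR²), so v ∝ 1/√(1+k).
For the thin circular ring k = 1; for the uniform solid cylinder k = 0.5.
v₁/v₂ = √((1+k₂)/(1+k₁)) = √(1.5/2) ≈ 0.866.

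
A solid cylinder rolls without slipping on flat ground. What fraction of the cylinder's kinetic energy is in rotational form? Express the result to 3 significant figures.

fraction ≈ 0.333

Here I = (1/2)MR², so the shape factor k = I/(MR²) = 0.5.
With ω = v/R, KE_trans = ½Mv² and KE_rot = ½Iω² = ½kMv², so KE_total = ½(1+k)Mv².
The rotational fraction is therefore k/(1+k) = 0.5/1.5 ≈ 0.333.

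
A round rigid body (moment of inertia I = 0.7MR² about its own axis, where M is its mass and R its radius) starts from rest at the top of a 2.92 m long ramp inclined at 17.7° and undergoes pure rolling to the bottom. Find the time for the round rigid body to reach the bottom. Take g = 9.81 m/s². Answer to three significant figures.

The moment of inertia is 0.7MR², giving k ≡ I/(MR²) = 0.7.
Translational: Mg sinθ − f = Ma. Rotational about the CM: fR = Iα = kMRa, so f = kMa.
Hence a = g sinθ/(1+k) = 9.81×sin17.7°/1.7 = 1.754 m/s².
Starting from rest, L = ½at², so t = √(2L/a) = √(2×2.92/1.754) ≈ 1.82 s.

t ≈ 1.82 s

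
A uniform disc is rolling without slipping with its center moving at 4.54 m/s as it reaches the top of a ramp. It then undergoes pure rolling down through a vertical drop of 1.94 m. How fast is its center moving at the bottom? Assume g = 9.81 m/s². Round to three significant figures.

With I = (1/2)MR², the ratio k = I/(MR²) is 0.5.
Rolling without slipping gives ω = v/R, so the total kinetic energy is ½Mv² + ½Iω² = ½(1+k)Mv² = (3/4)Mv².
Energy conservation: (3/4)Mv₀² + Mgh = (3/4)Mv², so v² = v₀² + 2gh/(1+k).
v = √(4.54² + 2×9.81×1.94/1.5) = √45.99 ≈ 6.78 m/s.

v ≈ 6.78 m/s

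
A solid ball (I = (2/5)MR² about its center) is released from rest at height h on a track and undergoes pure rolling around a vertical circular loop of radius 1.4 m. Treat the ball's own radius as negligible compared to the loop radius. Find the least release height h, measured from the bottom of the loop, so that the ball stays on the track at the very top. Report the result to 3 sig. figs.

For this body I = (2/5)MR², i.e. k = I/(MR²) = 0.4.
At the top, contact is just lost when gravity alone supplies the centripetal force: Mg = Mv_top²/r, i.e. v_top² = gr.
With ω = v/R, the kinetic energy at speed v is ½(1+k)Mv² = (7/10)Mv².
Energy conservation from release (height h) to the top (height 2r): Mgh = Mg(2r) + (7/10)M·gr.
Thus h_min = 2r + (1+k)r/2 = r(2 + 1.4/2) = 1.4 × 2.7 ≈ 3.78 m.

h_min ≈ 3.78 m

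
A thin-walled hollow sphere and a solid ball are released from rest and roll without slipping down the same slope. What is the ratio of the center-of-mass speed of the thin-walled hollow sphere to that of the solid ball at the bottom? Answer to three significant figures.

Each satisfies Mgh = ½(1+k)Mv² with k = I/(MR²), so v ∝ 1/√(1+k).
For the thin-walled hollow sphere k = 2/3; for the solid ball k = 0.4.
v₁/v₂ = √((1+k₂)/(1+k₁)) = √(1.4/1.667) ≈ 0.917.

v_ratio ≈ 0.917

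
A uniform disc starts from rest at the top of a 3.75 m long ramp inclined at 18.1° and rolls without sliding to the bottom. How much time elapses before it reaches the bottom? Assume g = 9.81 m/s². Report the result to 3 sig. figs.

t ≈ 1.92 s

For this body I = (1/2)MR², i.e. k = I/(MR²) = 0.5.
Newton's second law down the slope: Mg sinθ − f = Ma. The torque equation fR = Iα (with α = a/R) gives f = kMa.
Hence a = g sinθ/(1+k) = 9.81×sin18.1°/1.5 = 2.032 m/s².
Starting from rest, L = ½at², so t = √(2L/a) = √(2×3.75/2.032) ≈ 1.92 s.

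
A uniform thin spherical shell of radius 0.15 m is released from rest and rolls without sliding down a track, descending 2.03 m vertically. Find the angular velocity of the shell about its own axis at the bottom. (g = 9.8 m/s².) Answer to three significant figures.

ω ≈ 32.6 rad/s

Here I = (2/3)MR², so the shape factor k = I/(MR²) = 2/3.
The rolling condition ω = v/R makes the rotational term ½I(v/R)² = ½kMv², so KE_total = ½(1+k)Mv² = (5/6)Mv².
Energy conservation Mgh = ½(1+k)Mv² gives v = √(2gh/(1+k)) = √(2 × 9.8 × 2.03 / 1.667) = 4.886 m/s.
Then ω = v/R = 4.886 / 0.15 ≈ 32.6 rad/s.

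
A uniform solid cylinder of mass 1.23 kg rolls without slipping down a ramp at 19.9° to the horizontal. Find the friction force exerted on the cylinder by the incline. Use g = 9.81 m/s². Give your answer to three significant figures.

f ≈ 1.37 N

With I = (1/2)MR², the ratio k = I/(MR²) is 0.5.
Newton's second law down the slope: Mg sinθ − f = Ma. The torque equation fR = Iα (with α = a/R) gives f = kMa.
Combining, a = g sinθ/(1+k) and f = kMa = kMg sinθ/(1+k).
f = 0.5 × 1.23 × 9.81 × sin19.9° / 1.5 ≈ 1.37 N.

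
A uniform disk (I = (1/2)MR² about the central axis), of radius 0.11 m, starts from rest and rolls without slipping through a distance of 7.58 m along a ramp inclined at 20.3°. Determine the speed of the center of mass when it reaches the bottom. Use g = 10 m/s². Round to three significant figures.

v ≈ 5.92 m/s

The moment of inertia is (1/2)MR², giving k ≡ I/(MR²) = 0.5.
The rolling condition ω = v/R makes the rotational term ½I(v/R)² = ½kMv², so KE_total = ½(1+k)Mv² = (3/4)Mv².
The vertical drop is h = L sinθ = 7.58 × sin20.3° = 2.63 m.
Energy conservation: Mgh = (3/4)Mv², so v = √(2gh/(1+k)) = √(2 × 10 × 2.63 / 1.5) ≈ 5.92 m/s.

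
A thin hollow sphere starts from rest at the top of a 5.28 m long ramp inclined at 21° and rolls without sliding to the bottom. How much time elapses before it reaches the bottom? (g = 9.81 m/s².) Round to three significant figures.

The moment of inertia is (2/3)MR², giving k ≡ I/(MR²) = 2/3.
Newton's second law down the slope: Mg sinθ − f = Ma. The torque equation fR = Iα (with α = a/R) gives f = kMa.
Hence a = g sinθ/(1+k) = 9.81×sin21°/1.667 = 2.109 m/s².
With constant a from rest, t = √(2L/a) = √(2·5.28/2.109) ≈ 2.24 s.

t ≈ 2.24 s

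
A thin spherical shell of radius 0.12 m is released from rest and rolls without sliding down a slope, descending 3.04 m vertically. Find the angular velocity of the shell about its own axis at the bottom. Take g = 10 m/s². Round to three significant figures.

With I = (2/3)MR², the ratio k = I/(MR²) is 2/3.
Pure rolling means v = ωR; then KE = ½Mv² + ½I(v/R)² = ½(1+k)Mv² = (5/6)Mv².
Energy conservation Mgh = ½(1+k)Mv² gives v = √(2gh/(1+k)) = √(2 × 10 × 3.04 / 1.667) = 6.04 m/s.
Then ω = v/R = 6.04 / 0.12 ≈ 50.3 rad/s.

ω ≈ 50.3 rad/s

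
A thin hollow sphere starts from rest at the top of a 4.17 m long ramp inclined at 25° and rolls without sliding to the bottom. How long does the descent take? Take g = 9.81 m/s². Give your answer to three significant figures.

Here I = (2/3)MR², so the shape factor k = I/(MR²) = 2/3.
Newton's second law down the slope: Mg sinθ − f = Ma. The torque equation fR = Iα (with α = a/R) gives f = kMa.
Hence a = g sinθ/(1+k) = 9.81×sin25°/1.667 = 2.488 m/s².
With constant a from rest, t = √(2L/a) = √(2·4.17/2.488) ≈ 1.83 s.

t ≈ 1.83 s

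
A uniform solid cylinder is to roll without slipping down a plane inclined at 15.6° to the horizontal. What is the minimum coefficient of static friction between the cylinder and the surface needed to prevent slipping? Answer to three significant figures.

Here I = (1/2)MR², so the shape factor k = I/(MR²) = 0.5.
Newton's second law down the slope: Mg sinθ − f = Ma. The torque equation fR = Iα (with α = a/R) gives f = kMa.
These give a = g sinθ/(1+k) and the required friction f = kMg sinθ/(1+k).
The normal force is N = Mg cosθ, so μ_min = f/N = k tanθ/(1+k).
μ_min = 0.5 × tan15.6° / 1.5 ≈ 0.0931.

μ_min ≈ 0.0931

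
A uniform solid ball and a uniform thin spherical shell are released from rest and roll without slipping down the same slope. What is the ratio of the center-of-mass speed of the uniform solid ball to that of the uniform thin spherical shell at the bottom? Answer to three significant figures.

v_ratio ≈ 1.09

Each satisfies Mgh = ½(1+k)Mv² with k = I/(MR²), so v ∝ 1/√(1+k).
For the uniform solid ball k = 0.4; for the uniform thin spherical shell k = 2/3.
v₁/v₂ = √((1+k₂)/(1+k₁)) = √(1.667/1.4) ≈ 1.09.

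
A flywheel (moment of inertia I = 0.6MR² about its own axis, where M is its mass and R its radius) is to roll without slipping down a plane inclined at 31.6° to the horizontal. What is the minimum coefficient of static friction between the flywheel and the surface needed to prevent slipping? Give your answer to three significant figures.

μ_min ≈ 0.231

With I = 0.6MR², the ratio k = I/(MR²) is 0.6.
Newton's second law down the slope: Mg sinθ − f = Ma. The torque equation fR = Iα (with α = a/R) gives f = kMa.
These give a = g sinθ/(1+k) and the required friction f = kMg sinθ/(1+k).
With N = Mg cosθ, the no-slip condition f ≤ μN gives μ_min = f/N = k tanθ/(1+k).
μ_min = 0.6 × tan31.6° / 1.6 ≈ 0.231.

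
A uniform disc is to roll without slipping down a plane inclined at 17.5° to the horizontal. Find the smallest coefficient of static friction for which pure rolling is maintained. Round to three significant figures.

μ_min ≈ 0.105

The moment of inertia is (1/2)MR², giving k ≡ I/(MR²) = 0.5.
Translational: Mg sinθ − f = Ma. Rotational about the CM: fR = Iα = kMRa, so f = kMa.
These give a = g sinθ/(1+k) and the required friction f = kMg sinθ/(1+k).
With N = Mg cosθ, the no-slip condition f ≤ μN gives μ_min = f/N = k tanθ/(1+k).
μ_min = 0.5 × tan17.5° / 1.5 ≈ 0.105.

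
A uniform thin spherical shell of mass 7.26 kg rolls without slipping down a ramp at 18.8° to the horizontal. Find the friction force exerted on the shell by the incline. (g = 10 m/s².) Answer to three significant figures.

With I = (2/3)MR², the ratio k = I/(MR²) is 2/3.
Along the incline Mg sinθ − f = Ma, and torque about the center fR = Iα = kMR²(a/R) gives f = kMa.
Combining, a = g sinθ/(1+k) and f = kMa = kMg sinθ/(1+k).
f = (2/3) × 7.26 × 10 × sin18.8° / 1.667 ≈ 9.36 N.

f ≈ 9.36 N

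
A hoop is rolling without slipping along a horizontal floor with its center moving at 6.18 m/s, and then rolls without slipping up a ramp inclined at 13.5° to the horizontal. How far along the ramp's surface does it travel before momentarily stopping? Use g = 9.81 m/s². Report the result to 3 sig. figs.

Here I = MR², so the shape factor k = I/(MR²) = 1.
Rolling without slipping gives ω = v/R, so the total kinetic energy is ½Mv² + ½Iω² = ½(1+k)Mv² = Mv².
Setting this equal to Mgh gives the vertical rise h = (1+k)v₀²/(2g) = 2×6.18²/(2×9.81) = 3.893 m.
Along the incline, d = h/sinθ = 3.893/sin13.5° ≈ 16.7 m.

d ≈ 16.7 m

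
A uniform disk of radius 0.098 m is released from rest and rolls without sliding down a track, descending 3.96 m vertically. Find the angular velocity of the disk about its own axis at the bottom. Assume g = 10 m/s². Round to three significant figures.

The moment of inertia is (1/2)MR², giving k ≡ I/(MR²) = 0.5.
The rolling condition ω = v/R makes the rotational term ½I(v/R)² = ½kMv², so KE_total = ½(1+k)Mv² = (3/4)Mv².
Energy conservation Mgh = ½(1+k)Mv² gives v = √(2gh/(1+k)) = √(2 × 10 × 3.96 / 1.5) = 7.266 m/s.
The angular speed follows from ω = v/R = 7.266/0.098 ≈ 74.1 rad/s.

ω ≈ 74.1 rad/s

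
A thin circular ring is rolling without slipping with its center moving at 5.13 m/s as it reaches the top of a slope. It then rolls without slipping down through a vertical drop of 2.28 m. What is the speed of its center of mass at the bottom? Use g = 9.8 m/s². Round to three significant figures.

v ≈ 6.98 m/s

With I = MR², the ratio k = I/(MR²) is 1.
Rolling without slipping gives ω = v/R, so the total kinetic energy is ½Mv² + ½Iω² = ½(1+k)Mv² = Mv².
Conserving energy between top and bottom: Mv² = Mv₀² + Mgh, hence v² = v₀² + 2gh/(1+k).
v = √(5.13² + 2×9.8×2.28/2) = √48.66 ≈ 6.98 m/s.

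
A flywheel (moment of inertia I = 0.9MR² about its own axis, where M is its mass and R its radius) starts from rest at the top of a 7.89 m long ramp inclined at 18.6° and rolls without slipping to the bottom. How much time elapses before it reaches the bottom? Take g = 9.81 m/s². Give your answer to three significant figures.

t ≈ 3.10 s

For this body I = 0.9MR², i.e. k = I/(MR²) = 0.9.
Along the incline Mg sinθ − f = Ma, and torque about the center fR = Iα = kMR²(a/R) gives f = kMa.
Hence a = g sinθ/(1+k) = 9.81×sin18.6°/1.9 = 1.647 m/s².
With constant a from rest, t = √(2L/a) = √(2·7.89/1.647) ≈ 3.10 s.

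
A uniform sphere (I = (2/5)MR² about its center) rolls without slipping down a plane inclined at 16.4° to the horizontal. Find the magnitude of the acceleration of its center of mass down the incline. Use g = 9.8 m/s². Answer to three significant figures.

Here I = (2/5)MR², so the shape factor k = I/(MR²) = 0.4.
Newton's second law down the slope: Mg sinθ − f = Ma. The torque equation fR = Iα (with α = a/R) gives f = kMa.
Eliminating f: Mg sinθ = (1+k)Ma, so a = g sinθ/(1+k) = 9.8 × sin16.4° / 1.4 ≈ 1.98 m/s².

a ≈ 1.98 m/s²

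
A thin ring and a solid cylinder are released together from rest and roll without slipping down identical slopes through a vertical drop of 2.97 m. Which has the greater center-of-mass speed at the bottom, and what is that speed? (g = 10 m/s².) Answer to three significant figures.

For rolling without slipping, Mgh = ½(1+k)Mv² where k = I/(MR²), so v = √(2gh/(1+k)).
Thin ring: k = 1, giving v = √(2×10×2.97/2) = 5.45 m/s.
Solid cylinder: k = 0.5, giving v = √(2×10×2.97/1.5) = 6.293 m/s.
The smaller k wins: the solid cylinder, at ≈ 6.29 m/s.

the solid cylinder, at v ≈ 6.29 m/s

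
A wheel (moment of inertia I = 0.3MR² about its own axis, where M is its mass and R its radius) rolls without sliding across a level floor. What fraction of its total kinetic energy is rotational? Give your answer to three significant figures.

fraction ≈ 0.231

For this body I = 0.3MR², i.e. k = I/(MR²) = 0.3.
Since ω = v/R, the translational part is ½Mv² and the rotational part is ½I(v/R)² = ½kMv²; the total is ½(1+k)Mv².
The rotational fraction is therefore k/(1+k) = 0.3/1.3 ≈ 0.231.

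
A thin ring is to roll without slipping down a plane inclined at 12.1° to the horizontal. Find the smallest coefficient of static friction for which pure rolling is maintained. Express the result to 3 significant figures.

μ_min ≈ 0.107

With I = MR², the ratio k = I/(MR²) is 1.
Translational: Mg sinθ − f = Ma. Rotational about the CM: fR = Iα = kMRa, so f = kMa.
These give a = g sinθ/(1+k) and the required friction f = kMg sinθ/(1+k).
With N = Mg cosθ, the no-slip condition f ≤ μN gives μ_min = f/N = k tanθ/(1+k).
μ_min = 1 × tan12.1° / 2 ≈ 0.107.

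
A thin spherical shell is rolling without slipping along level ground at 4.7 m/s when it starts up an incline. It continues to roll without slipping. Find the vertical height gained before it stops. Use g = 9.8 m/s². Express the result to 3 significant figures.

h ≈ 1.88 m

Here I = (2/3)MR², so the shape factor k = I/(MR²) = 2/3.
Rolling without slipping gives ω = v/R, so the total kinetic energy is ½Mv² + ½Iω² = ½(1+k)Mv² = (5/6)Mv².
At the top the kinetic energy is zero, so (5/6)Mv₀² = Mgh.
Thus h = (1+k)v₀²/(2g) = 1.667 × 4.7² / (2 × 9.8) ≈ 1.88 m.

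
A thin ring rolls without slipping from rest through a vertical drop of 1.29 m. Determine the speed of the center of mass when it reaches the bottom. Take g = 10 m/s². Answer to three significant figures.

v ≈ 3.59 m/s

Here I = MR², so the shape factor k = I/(MR²) = 1.
The rolling condition ω = v/R makes the rotational term ½I(v/R)² = ½kMv², so KE_total = ½(1+k)Mv² = Mv².
Setting Mgh = Mv² gives v = √(2gh/(1+k)) = √(2·10·1.29/2) ≈ 3.59 m/s.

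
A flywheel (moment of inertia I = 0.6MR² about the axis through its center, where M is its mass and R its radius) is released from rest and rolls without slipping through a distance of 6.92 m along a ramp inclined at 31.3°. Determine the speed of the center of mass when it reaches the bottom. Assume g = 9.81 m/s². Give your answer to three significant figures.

v ≈ 6.64 m/s

With I = 0.6MR², the ratio k = I/(MR²) is 0.6.
Rolling without slipping gives ω = v/R, so the total kinetic energy is ½Mv² + ½Iω² = ½(1+k)Mv² = (4/5)Mv².
The vertical drop is h = L sinθ = 6.92 × sin31.3° = 3.595 m.
Energy conservation: Mgh = (4/5)Mv², so v = √(2gh/(1+k)) = √(2 × 9.81 × 3.595 / 1.6) ≈ 6.64 m/s.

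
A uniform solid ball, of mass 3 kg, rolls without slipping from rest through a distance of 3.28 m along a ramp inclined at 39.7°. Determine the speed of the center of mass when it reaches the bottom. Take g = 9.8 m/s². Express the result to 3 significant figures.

For this body I = (2/5)MR², i.e. k = I/(MR²) = 0.4.
Rolling without slipping gives ω = v/R, so the total kinetic energy is ½Mv² + ½Iω² = ½(1+k)Mv² = (7/10)Mv².
The vertical drop is h = L sinθ = 3.28 × sin39.7° = 2.095 m.
Setting Mgh = (7/10)Mv² gives v = √(2gh/(1+k)) = √(2·9.8·2.095/1.4) ≈ 5.42 m/s.

v ≈ 5.42 m/s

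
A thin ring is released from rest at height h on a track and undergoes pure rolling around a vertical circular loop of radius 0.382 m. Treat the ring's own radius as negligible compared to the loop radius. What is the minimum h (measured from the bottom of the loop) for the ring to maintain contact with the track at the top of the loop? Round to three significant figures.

h_min ≈ 1.15 m

Here I = MR², so the shape factor k = I/(MR²) = 1.
At the top, contact is just lost when gravity alone supplies the centripetal force: Mg = Mv_top²/r, i.e. v_top² = gr.
With ω = v/R, the kinetic energy at speed v is ½(1+k)Mv² = Mv².
Energy conservation from release (height h) to the top (height 2r): Mgh = Mg(2r) + M·gr.
Thus h_min = 2r + (1+k)r/2 = r(2 + 2/2) = 0.382 × 3 ≈ 1.15 m.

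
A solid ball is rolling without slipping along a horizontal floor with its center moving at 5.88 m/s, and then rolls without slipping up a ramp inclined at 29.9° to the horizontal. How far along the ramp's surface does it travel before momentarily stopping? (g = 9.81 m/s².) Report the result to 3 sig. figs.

d ≈ 4.95 m

For this body I = (2/5)MR², i.e. k = I/(MR²) = 0.4.
Rolling without slipping gives ω = v/R, so the total kinetic energy is ½Mv² + ½Iω² = ½(1+k)Mv² = (7/10)Mv².
Setting this equal to Mgh gives the vertical rise h = (1+k)v₀²/(2g) = 1.4×5.88²/(2×9.81) = 2.467 m.
The distance along the slope is d = h/sinθ = 2.467/sin29.9° ≈ 4.95 m.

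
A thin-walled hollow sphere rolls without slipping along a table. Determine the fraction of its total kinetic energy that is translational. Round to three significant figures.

With I = (2/3)MR², the ratio k = I/(MR²) is 2/3.
Since ω = v/R, the translational part is ½Mv² and the rotational part is ½I(v/R)² = ½kMv²; the total is ½(1+k)Mv².
The translational fraction is therefore 1/(1+k) = 1/1.667 ≈ 0.600.

fraction ≈ 0.600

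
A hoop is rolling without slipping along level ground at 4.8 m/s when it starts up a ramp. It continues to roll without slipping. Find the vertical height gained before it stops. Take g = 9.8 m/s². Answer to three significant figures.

h ≈ 2.35 m

Here I = MR², so the shape factor k = I/(MR²) = 1.
The rolling condition ω = v/R makes the rotational term ½I(v/R)² = ½kMv², so KE_total = ½(1+k)Mv² = Mv².
All of this converts to potential energy at the highest point: Mv₀² = Mgh.
Thus h = (1+k)v₀²/(2g) = 2 × 4.8² / (2 × 9.8) ≈ 2.35 m.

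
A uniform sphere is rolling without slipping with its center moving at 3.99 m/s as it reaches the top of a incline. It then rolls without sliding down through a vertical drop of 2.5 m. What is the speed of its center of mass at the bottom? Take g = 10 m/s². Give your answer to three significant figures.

v ≈ 7.19 m/s

With I = (2/5)MR², the ratio k = I/(MR²) is 0.4.
Pure rolling means v = ωR; then KE = ½Mv² + ½I(v/R)² = ½(1+k)Mv² = (7/10)Mv².
Conserving energy between top and bottom: (7/10)Mv² = (7/10)Mv₀² + Mgh, hence v² = v₀² + 2gh/(1+k).
v = √(3.99² + 2×10×2.5/1.4) = √51.63 ≈ 7.19 m/s.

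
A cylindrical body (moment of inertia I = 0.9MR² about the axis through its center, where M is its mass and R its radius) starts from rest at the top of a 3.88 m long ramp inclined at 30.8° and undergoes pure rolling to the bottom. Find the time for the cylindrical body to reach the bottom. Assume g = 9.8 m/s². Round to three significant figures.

t ≈ 1.71 s

Here I = 0.9MR², so the shape factor k = I/(MR²) = 0.9.
Newton's second law down the slope: Mg sinθ − f = Ma. The torque equation fR = Iα (with α = a/R) gives f = kMa.
Hence a = g sinθ/(1+k) = 9.8×sin30.8°/1.9 = 2.641 m/s².
Starting from rest, L = ½at², so t = √(2L/a) = √(2×3.88/2.641) ≈ 1.71 s.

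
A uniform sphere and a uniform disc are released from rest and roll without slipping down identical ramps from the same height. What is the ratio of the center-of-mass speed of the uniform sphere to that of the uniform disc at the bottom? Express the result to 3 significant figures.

v_ratio ≈ 1.04

Each satisfies Mgh = ½(1+k)Mv² with k = I/(MR²), so v ∝ 1/√(1+k).
For the uniform sphere k = 0.4; for the uniform disc k = 0.5.
v₁/v₂ = √((1+k₂)/(1+k₁)) = √(1.5/1.4) ≈ 1.04.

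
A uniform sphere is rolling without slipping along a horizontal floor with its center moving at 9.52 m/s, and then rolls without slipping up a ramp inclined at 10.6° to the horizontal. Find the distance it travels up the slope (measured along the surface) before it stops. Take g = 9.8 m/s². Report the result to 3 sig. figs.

d ≈ 35.2 m

The moment of inertia is (2/5)MR², giving k ≡ I/(MR²) = 0.4.
Rolling without slipping gives ω = v/R, so the total kinetic energy is ½Mv² + ½Iω² = ½(1+k)Mv² = (7/10)Mv².
Setting this equal to Mgh gives the vertical rise h = (1+k)v₀²/(2g) = 1.4×9.52²/(2×9.8) = 6.474 m.
The distance along the slope is d = h/sinθ = 6.474/sin10.6° ≈ 35.2 m.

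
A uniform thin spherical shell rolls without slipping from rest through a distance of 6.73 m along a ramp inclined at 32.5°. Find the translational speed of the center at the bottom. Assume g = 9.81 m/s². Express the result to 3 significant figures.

v ≈ 6.52 m/s

Here I = (2/3)MR², so the shape factor k = I/(MR²) = 2/3.
Rolling without slipping gives ω = v/R, so the total kinetic energy is ½Mv² + ½Iω² = ½(1+k)Mv² = (5/6)Mv².
The vertical drop is h = L sinθ = 6.73 × sin32.5° = 3.616 m.
Setting Mgh = (5/6)Mv² gives v = √(2gh/(1+k)) = √(2·9.81·3.616/1.667) ≈ 6.52 m/s.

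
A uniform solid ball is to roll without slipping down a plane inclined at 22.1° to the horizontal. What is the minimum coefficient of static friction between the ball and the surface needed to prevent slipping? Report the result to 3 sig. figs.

μ_min ≈ 0.116

The moment of inertia is (2/5)MR², giving k ≡ I/(MR²) = 0.4.
Newton's second law down the slope: Mg sinθ − f = Ma. The torque equation fR = Iα (with α = a/R) gives f = kMa.
These give a = g sinθ/(1+k) and the required friction f = kMg sinθ/(1+k).
The normal force is N = Mg cosθ, so μ_min = f/N = k tanθ/(1+k).
μ_min = 0.4 × tan22.1° / 1.4 ≈ 0.116.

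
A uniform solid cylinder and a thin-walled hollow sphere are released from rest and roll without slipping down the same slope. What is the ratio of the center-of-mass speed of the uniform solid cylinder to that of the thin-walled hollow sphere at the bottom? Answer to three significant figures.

Each satisfies Mgh = ½(1+k)Mv² with k = I/(MR²), so v ∝ 1/√(1+k).
For the uniform solid cylinder k = 0.5; for the thin-walled hollow sphere k = 2/3.
v₁/v₂ = √((1+k₂)/(1+k₁)) = √(1.667/1.5) ≈ 1.05.

v_ratio ≈ 1.05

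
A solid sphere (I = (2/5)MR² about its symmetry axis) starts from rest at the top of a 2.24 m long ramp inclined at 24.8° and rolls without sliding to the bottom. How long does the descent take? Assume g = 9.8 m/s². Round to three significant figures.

t ≈ 1.24 s

For this body I = (2/5)MR², i.e. k = I/(MR²) = 0.4.
Along the incline Mg sinθ − f = Ma, and torque about the center fR = Iα = kMR²(a/R) gives f = kMa.
Hence a = g sinθ/(1+k) = 9.8×sin24.8°/1.4 = 2.936 m/s².
With constant a from rest, t = √(2L/a) = √(2·2.24/2.936) ≈ 1.24 s.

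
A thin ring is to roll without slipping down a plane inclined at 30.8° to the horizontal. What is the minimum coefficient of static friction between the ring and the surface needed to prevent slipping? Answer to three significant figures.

The moment of inertia is MR², giving k ≡ I/(MR²) = 1.
Along the incline Mg sinθ − f = Ma, and torque about the center fR = Iα = kMR²(a/R) gives f = kMa.
These give a = g sinθ/(1+k) and the required friction f = kMg sinθ/(1+k).
The normal force is N = Mg cosθ, so μ_min = f/N = k tanθ/(1+k).
μ_min = 1 × tan30.8° / 2 ≈ 0.298.

μ_min ≈ 0.298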